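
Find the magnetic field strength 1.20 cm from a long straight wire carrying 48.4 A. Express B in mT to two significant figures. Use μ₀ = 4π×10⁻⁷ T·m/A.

For an infinitely long straight wire, B = μ₀I/(2πd).
B = (4π×10⁻⁷ × 48.4) / (2π × 0.012) = 8.07×10⁻⁴ T.

B ≈ 0.81 mT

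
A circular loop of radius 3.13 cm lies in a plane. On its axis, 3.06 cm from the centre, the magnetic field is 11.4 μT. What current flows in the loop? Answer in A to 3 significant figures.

On the axis of a loop, B = μ₀IR²/[2(R²+z²)^(3/2)], so I = 2B(R²+z²)^(3/2)/(μ₀R²).
R² + z² = 0.0009797 + 0.0009364 = 0.001916 m²; raised to 3/2 gives 8.39×10⁻⁵ m³.
I = 2 × 1.14×10⁻⁵ × 8.39×10⁻⁵ / (1.26×10⁻⁶ × 0.0009797) = 1.55 A.

I ≈ 1.55 A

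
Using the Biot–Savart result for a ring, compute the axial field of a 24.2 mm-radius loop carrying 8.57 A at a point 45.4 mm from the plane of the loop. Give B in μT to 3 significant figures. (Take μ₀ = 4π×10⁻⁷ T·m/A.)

On the axis of a circular loop, B = μ₀IR² / [2(R²+z²)^(3/2)].
R² + z² = (0.0242)² + (0.0454)² = 0.002647 m², and (R²+z²)^(3/2) = 1.36×10⁻⁴ m³.
B = (4π×10⁻⁷ × 8.57 × 0.0005856) / (2 × 1.36×10⁻⁴) = 2.32×10⁻⁵ T.

B ≈ 23.2 μT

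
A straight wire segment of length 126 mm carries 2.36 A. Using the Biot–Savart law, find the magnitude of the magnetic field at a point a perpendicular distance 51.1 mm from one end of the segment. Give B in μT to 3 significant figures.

For a finite straight segment, B = (μ₀I/4πd)(sinθ₁ + sinθ₂), where θ₁, θ₂ are the angles from the perpendicular to each end.
The perpendicular foot is at one end, so the two end-offsets along the wire are 0 and L = 0.126 m.
sinθ₁ = 0/√(0²+0.0511²) = 0.0000; sinθ₂ = 0.126/√(0.126²+0.0511²) = 0.9267.
B = (4π×10⁻⁷ × 2.36) / (4π × 0.0511) × (0.0000 + 0.9267) = 4.28×10⁻⁶ T.

B ≈ 4.28 μT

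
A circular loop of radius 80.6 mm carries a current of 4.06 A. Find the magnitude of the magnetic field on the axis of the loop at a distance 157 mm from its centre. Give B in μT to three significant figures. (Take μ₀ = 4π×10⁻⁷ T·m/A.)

On the axis of a circular loop, B = μ₀IR² / [2(R²+z²)^(3/2)].
R² + z² = (0.0806)² + (0.157)² = 0.03115 m², and (R²+z²)^(3/2) = 5.50×10⁻³ m³.
B = (4π×10⁻⁷ × 4.06 × 0.006496) / (2 × 5.50×10⁻³) = 3.01×10⁻⁶ T.

B ≈ 3.01 μT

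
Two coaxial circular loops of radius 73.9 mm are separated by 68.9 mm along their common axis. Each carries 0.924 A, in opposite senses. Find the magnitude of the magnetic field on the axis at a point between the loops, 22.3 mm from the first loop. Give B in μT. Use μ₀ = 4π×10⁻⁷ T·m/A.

Each loop contributes B = μ₀IR²/[2(R²+z²)^(3/2)] on the axis, with z measured from that loop.
Loop 1 (z = 0.0223 m): B₁ = 6.89×10⁻⁶ T. Loop 2 (z = 0.0466 m): B₂ = 4.75×10⁻⁶ T.
The fields oppose: B = |B₁ − B₂| = 2.14×10⁻⁶ T.

B ≈ 2.14 μT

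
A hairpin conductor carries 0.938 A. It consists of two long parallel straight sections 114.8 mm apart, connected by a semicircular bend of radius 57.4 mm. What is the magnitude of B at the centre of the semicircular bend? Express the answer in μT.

The semicircular arc contributes B_arc = μ₀I·π/(4πR) = μ₀I/(4R) = 5.13×10⁻⁶ T.
Each semi-infinite lead is at perpendicular distance R = 0.0574 m from the centre, with the perpendicular foot at its near end, so it contributes μ₀I/(4πR); both point the same way, together 3.27×10⁻⁶ T.
Arc and leads all point the same direction: B = 5.13×10⁻⁶ + 3.27×10⁻⁶ = 8.40×10⁻⁶ T.

B ≈ 8.40 μT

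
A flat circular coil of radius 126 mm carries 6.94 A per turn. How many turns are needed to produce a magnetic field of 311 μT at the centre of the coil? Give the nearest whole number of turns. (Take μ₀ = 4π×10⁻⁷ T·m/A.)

N = 9

For an N-turn coil, B = Nμ₀I/(2R). A single turn gives B₁ = 3.46×10⁻⁵ T with R = 0.126 m.
N = B/B₁ = 3.11×10⁻⁴ / 3.46×10⁻⁵ = 8.99.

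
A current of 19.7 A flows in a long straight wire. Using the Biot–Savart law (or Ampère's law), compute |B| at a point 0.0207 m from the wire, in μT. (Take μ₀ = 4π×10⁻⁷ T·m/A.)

For an infinitely long straight wire, B = μ₀I/(2πd).
B = (4π×10⁻⁷ × 19.7) / (2π × 0.0207) = 1.90×10⁻⁴ T.

B ≈ 190 μT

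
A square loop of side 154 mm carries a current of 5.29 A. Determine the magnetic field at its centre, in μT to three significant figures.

B ≈ 38.9 μT

Each side is a finite straight segment at perpendicular distance d = a/(2 tan(π/4)) = 0.077 m from the centre, with end-angles ±π/4.
One side contributes B₁ = (μ₀I/4πd)·2 sin(π/4) = 9.72×10⁻⁶ T.
All 4 sides add in the same direction: B = 4 × 9.72×10⁻⁶ = 3.89×10⁻⁵ T.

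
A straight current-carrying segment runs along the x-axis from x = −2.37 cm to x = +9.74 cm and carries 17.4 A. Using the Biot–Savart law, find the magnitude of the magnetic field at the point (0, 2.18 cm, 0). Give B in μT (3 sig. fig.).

For a finite straight segment, B = (μ₀I/4πd)(sinθ₁ + sinθ₂), where θ₁, θ₂ are the angles from the perpendicular to each end.
The perpendicular distance is d = 0.0218 m; the end-offsets along the wire are a = 0.0237 m and b = 0.0974 m.
sinθ₁ = 0.0237/√(0.0237²+0.0218²) = 0.7360; sinθ₂ = 0.0974/√(0.0974²+0.0218²) = 0.9759.
B = (4π×10⁻⁷ × 17.4) / (4π × 0.0218) × (0.7360 + 0.9759) = 1.37×10⁻⁴ T.

B ≈ 137 μT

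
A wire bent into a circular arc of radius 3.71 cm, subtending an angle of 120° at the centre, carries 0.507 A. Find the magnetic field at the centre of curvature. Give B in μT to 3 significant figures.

The Biot–Savart field of a circular arc at its centre is B = μ₀Iφ/(4πR), with φ = 2.094 rad.
B = (4π×10⁻⁷ × 0.507 × 2.094) / (4π × 0.0371) = 2.86×10⁻⁶ T.

B ≈ 2.86 μT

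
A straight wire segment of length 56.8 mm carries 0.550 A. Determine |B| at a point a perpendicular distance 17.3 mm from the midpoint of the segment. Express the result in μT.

For a finite straight segment, B = (μ₀I/4πd)(sinθ₁ + sinθ₂), where θ₁, θ₂ are the angles from the perpendicular to each end.
The perpendicular from the point meets the wire at its midpoint, so each end is L/2 = 0.0284 m away along the wire.
sinθ₁ = 0.0284/√(0.0284²+0.0173²) = 0.8540; sinθ₂ = 0.0284/√(0.0284²+0.0173²) = 0.8540.
B = (4π×10⁻⁷ × 0.550) / (4π × 0.0173) × (0.8540 + 0.8540) = 5.43×10⁻⁶ T.

B ≈ 5.43 μT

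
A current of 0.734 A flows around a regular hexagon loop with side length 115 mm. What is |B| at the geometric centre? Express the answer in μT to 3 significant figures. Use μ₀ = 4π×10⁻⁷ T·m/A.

Each side is a finite straight segment at perpendicular distance d = a/(2 tan(π/6)) = 0.09959 m from the centre, with end-angles ±π/6.
One side contributes B₁ = (μ₀I/4πd)·2 sin(π/6) = 7.37×10⁻⁷ T.
All 6 sides add in the same direction: B = 6 × 7.37×10⁻⁷ = 4.42×10⁻⁶ T.

B ≈ 4.42 μT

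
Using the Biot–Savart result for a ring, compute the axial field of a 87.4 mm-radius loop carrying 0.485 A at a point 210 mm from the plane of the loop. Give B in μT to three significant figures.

On the axis of a circular loop, B = μ₀IR² / [2(R²+z²)^(3/2)].
R² + z² = (0.0874)² + (0.21)² = 0.05174 m², and (R²+z²)^(3/2) = 1.18×10⁻² m³.
B = (4π×10⁻⁷ × 0.485 × 0.007639) / (2 × 1.18×10⁻²) = 1.98×10⁻⁷ T.

B ≈ 0.198 μT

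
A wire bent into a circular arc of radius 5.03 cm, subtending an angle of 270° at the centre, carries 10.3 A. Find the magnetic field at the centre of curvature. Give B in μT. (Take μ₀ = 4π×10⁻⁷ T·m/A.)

The Biot–Savart field of a circular arc at its centre is B = μ₀Iφ/(4πR), with φ = 4.712 rad.
B = (4π×10⁻⁷ × 10.3 × 4.712) / (4π × 0.0503) = 9.65×10⁻⁵ T.

B ≈ 96.5 μT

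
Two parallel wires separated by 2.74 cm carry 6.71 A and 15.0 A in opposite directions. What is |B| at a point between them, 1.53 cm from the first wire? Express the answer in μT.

B ≈ 336 μT

Each long wire gives B = μ₀I/(2πd). Distances are d₁ = 0.0153 m and d₂ = 0.0121 m.
B₁ = 8.77×10⁻⁵ T, B₂ = 2.48×10⁻⁴ T.
Between antiparallel currents both contributions point the same way, so they add. B = B₁ + B₂ = 8.77×10⁻⁵ + 2.48×10⁻⁴ = 3.36×10⁻⁴ T.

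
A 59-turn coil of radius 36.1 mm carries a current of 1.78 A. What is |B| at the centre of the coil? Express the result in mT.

B ≈ 1.83 mT

For an N-turn flat coil, B = Nμ₀I/(2R) with R = 0.0361 m.
B = 59 × 3.10×10⁻⁵ T = 1.83×10⁻³ T.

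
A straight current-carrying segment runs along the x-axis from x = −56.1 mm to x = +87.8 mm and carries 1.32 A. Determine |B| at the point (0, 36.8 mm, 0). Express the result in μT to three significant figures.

For a finite straight segment, B = (μ₀I/4πd)(sinθ₁ + sinθ₂), where θ₁, θ₂ are the angles from the perpendicular to each end.
The perpendicular distance is d = 0.0368 m; the end-offsets along the wire are a = 0.0561 m and b = 0.0878 m.
sinθ₁ = 0.0561/√(0.0561²+0.0368²) = 0.8362; sinθ₂ = 0.0878/√(0.0878²+0.0368²) = 0.9223.
B = (4π×10⁻⁷ × 1.32) / (4π × 0.0368) × (0.8362 + 0.9223) = 6.31×10⁻⁶ T.

B ≈ 6.31 μT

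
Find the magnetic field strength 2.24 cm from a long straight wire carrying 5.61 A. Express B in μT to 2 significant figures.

B ≈ 50 μT

For an infinitely long straight wire, B = μ₀I/(2πd).
B = (4π×10⁻⁷ × 5.61) / (2π × 0.0224) = 5.01×10⁻⁵ T.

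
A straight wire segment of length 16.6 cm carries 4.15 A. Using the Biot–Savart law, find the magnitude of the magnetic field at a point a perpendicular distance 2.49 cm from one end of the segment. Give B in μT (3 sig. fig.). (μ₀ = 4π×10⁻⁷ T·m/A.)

For a finite straight segment, B = (μ₀I/4πd)(sinθ₁ + sinθ₂), where θ₁, θ₂ are the angles from the perpendicular to each end.
The perpendicular foot is at one end, so the two end-offsets along the wire are 0 and L = 0.166 m.
sinθ₁ = 0/√(0²+0.0249²) = 0.0000; sinθ₂ = 0.166/√(0.166²+0.0249²) = 0.9889.
B = (4π×10⁻⁷ × 4.15) / (4π × 0.0249) × (0.0000 + 0.9889) = 1.65×10⁻⁵ T.

B ≈ 16.5 μT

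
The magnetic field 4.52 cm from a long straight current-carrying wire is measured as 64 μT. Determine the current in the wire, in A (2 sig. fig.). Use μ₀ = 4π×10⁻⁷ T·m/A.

For a long straight wire B = μ₀I/(2πd), so I = 2πdB/μ₀.
I = 2π × 0.0452 × 6.40×10⁻⁵ / (4π×10⁻⁷) = 14.5 A.

I ≈ 14 A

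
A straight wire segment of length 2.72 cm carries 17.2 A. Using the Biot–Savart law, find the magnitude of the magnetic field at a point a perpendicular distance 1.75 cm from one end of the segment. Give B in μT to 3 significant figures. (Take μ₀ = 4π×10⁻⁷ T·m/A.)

B ≈ 82.7 μT

For a finite straight segment, B = (μ₀I/4πd)(sinθ₁ + sinθ₂), where θ₁, θ₂ are the angles from the perpendicular to each end.
The perpendicular foot is at one end, so the two end-offsets along the wire are 0 and L = 0.0272 m.
sinθ₁ = 0/√(0²+0.0175²) = 0.0000; sinθ₂ = 0.0272/√(0.0272²+0.0175²) = 0.8410.
B = (4π×10⁻⁷ × 17.2) / (4π × 0.0175) × (0.0000 + 0.8410) = 8.27×10⁻⁵ T.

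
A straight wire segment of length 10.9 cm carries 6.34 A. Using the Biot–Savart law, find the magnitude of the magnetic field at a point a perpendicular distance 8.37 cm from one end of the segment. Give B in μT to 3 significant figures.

B ≈ 6.01 μT

For a finite straight segment, B = (μ₀I/4πd)(sinθ₁ + sinθ₂), where θ₁, θ₂ are the angles from the perpendicular to each end.
The perpendicular foot is at one end, so the two end-offsets along the wire are 0 and L = 0.109 m.
sinθ₁ = 0/√(0²+0.0837²) = 0.0000; sinθ₂ = 0.109/√(0.109²+0.0837²) = 0.7931.
B = (4π×10⁻⁷ × 6.34) / (4π × 0.0837) × (0.0000 + 0.7931) = 6.01×10⁻⁶ T.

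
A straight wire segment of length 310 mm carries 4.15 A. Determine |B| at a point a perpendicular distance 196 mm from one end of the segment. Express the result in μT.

For a finite straight segment, B = (μ₀I/4πd)(sinθ₁ + sinθ₂), where θ₁, θ₂ are the angles from the perpendicular to each end.
The perpendicular foot is at one end, so the two end-offsets along the wire are 0 and L = 0.31 m.
sinθ₁ = 0/√(0²+0.196²) = 0.0000; sinθ₂ = 0.31/√(0.31²+0.196²) = 0.8452.
B = (4π×10⁻⁷ × 4.15) / (4π × 0.196) × (0.0000 + 0.8452) = 1.79×10⁻⁶ T.

B ≈ 1.79 μT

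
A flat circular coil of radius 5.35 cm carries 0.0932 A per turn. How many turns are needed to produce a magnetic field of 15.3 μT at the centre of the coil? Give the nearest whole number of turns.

For an N-turn coil, B = Nμ₀I/(2R). A single turn gives B₁ = 1.09×10⁻⁶ T with R = 0.0535 m.
N = B/B₁ = 1.53×10⁻⁵ / 1.09×10⁻⁶ = 13.98.

N = 14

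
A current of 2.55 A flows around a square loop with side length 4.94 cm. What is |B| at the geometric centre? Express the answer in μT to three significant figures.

B ≈ 58.4 μT

Each side is a finite straight segment at perpendicular distance d = a/(2 tan(π/4)) = 0.0247 m from the centre, with end-angles ±π/4.
One side contributes B₁ = (μ₀I/4πd)·2 sin(π/4) = 1.46×10⁻⁵ T.
All 4 sides add in the same direction: B = 4 × 1.46×10⁻⁵ = 5.84×10⁻⁵ T.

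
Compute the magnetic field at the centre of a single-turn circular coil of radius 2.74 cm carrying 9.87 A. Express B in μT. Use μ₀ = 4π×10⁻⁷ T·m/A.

At the centre of a circular loop the Biot–Savart law gives B = μ₀I/(2R).
B = (4π×10⁻⁷ × 9.87) / (2 × 0.0274) = 2.26×10⁻⁴ T.

B ≈ 226 μT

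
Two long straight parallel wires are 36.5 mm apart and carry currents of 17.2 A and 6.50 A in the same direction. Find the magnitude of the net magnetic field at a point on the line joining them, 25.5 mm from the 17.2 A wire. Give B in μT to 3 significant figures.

Each long wire gives B = μ₀I/(2πd). Distances are d₁ = 0.0255 m and d₂ = 0.011 m.
B₁ = 1.35×10⁻⁴ T, B₂ = 1.18×10⁻⁴ T.
Between parallel currents the two contributions point in opposite directions, so they subtract. B = |B₁ − B₂| = |1.35×10⁻⁴ − 1.18×10⁻⁴| = 1.67×10⁻⁵ T.

B ≈ 16.7 μT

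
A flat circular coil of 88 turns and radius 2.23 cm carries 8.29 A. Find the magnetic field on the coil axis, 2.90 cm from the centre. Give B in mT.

B ≈ 4.66 mT

For an N-turn flat coil, B = Nμ₀IR²/[2(R²+z²)^(3/2)] with R = 0.0223 m, z = 0.029 m.
B = 88 × 5.29×10⁻⁵ T = 4.66×10⁻³ T.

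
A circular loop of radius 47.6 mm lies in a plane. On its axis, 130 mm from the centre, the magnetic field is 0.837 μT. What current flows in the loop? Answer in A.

On the axis of a loop, B = μ₀IR²/[2(R²+z²)^(3/2)], so I = 2B(R²+z²)^(3/2)/(μ₀R²).
R² + z² = 0.002266 + 0.0169 = 0.01917 m²; raised to 3/2 gives 2.65×10⁻³ m³.
I = 2 × 8.37×10⁻⁷ × 2.65×10⁻³ / (1.26×10⁻⁶ × 0.002266) = 1.56 A.

I ≈ 1.56 A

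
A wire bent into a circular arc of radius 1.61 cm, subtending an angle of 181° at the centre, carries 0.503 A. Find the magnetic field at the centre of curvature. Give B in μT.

The Biot–Savart field of a circular arc at its centre is B = μ₀Iφ/(4πR), with φ = 3.159 rad.
B = (4π×10⁻⁷ × 0.503 × 3.159) / (4π × 0.0161) = 9.87×10⁻⁶ T.

B ≈ 9.87 μT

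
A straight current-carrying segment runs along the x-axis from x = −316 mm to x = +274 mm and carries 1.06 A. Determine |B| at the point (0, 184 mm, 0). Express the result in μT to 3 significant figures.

For a finite straight segment, B = (μ₀I/4πd)(sinθ₁ + sinθ₂), where θ₁, θ₂ are the angles from the perpendicular to each end.
The perpendicular distance is d = 0.184 m; the end-offsets along the wire are a = 0.316 m and b = 0.274 m.
sinθ₁ = 0.316/√(0.316²+0.184²) = 0.8642; sinθ₂ = 0.274/√(0.274²+0.184²) = 0.8302.
B = (4π×10⁻⁷ × 1.06) / (4π × 0.184) × (0.8642 + 0.8302) = 9.76×10⁻⁷ T.

B ≈ 0.976 μT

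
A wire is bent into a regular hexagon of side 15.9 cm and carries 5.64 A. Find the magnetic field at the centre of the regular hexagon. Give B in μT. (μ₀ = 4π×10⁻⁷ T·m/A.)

Each side is a finite straight segment at perpendicular distance d = a/(2 tan(π/6)) = 0.1377 m from the centre, with end-angles ±π/6.
One side contributes B₁ = (μ₀I/4πd)·2 sin(π/6) = 4.10×10⁻⁶ T.
All 6 sides add in the same direction: B = 6 × 4.10×10⁻⁶ = 2.46×10⁻⁵ T.

B ≈ 24.6 μT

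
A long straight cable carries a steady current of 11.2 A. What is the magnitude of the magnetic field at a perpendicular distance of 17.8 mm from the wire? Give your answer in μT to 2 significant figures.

For an infinitely long straight wire, B = μ₀I/(2πd).
B = (4π×10⁻⁷ × 11.2) / (2π × 0.0178) = 1.26×10⁻⁴ T.

B ≈ 130 μT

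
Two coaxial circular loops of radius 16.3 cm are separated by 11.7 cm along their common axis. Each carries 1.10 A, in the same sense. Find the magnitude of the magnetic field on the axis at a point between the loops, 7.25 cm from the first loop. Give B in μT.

B ≈ 7.04 μT

Each loop contributes B = μ₀IR²/[2(R²+z²)^(3/2)] on the axis, with z measured from that loop.
Loop 1 (z = 0.0725 m): B₁ = 3.23×10⁻⁶ T. Loop 2 (z = 0.0445 m): B₂ = 3.81×10⁻⁶ T.
The fields add: B = B₁ + B₂ = 7.04×10⁻⁶ T.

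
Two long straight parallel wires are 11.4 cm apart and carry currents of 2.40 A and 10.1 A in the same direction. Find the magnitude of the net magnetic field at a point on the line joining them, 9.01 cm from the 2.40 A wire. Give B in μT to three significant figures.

B ≈ 79.2 μT

Each long wire gives B = μ₀I/(2πd). Distances are d₁ = 0.0901 m and d₂ = 0.0239 m.
B₁ = 5.33×10⁻⁶ T, B₂ = 8.45×10⁻⁵ T.
Between parallel currents the two contributions point in opposite directions, so they subtract. B = |B₁ − B₂| = |5.33×10⁻⁶ − 8.45×10⁻⁵| = 7.92×10⁻⁵ T.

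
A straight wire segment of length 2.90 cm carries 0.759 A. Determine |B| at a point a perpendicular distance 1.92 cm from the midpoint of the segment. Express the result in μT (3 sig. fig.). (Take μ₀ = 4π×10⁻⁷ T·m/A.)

B ≈ 4.76 μT

For a finite straight segment, B = (μ₀I/4πd)(sinθ₁ + sinθ₂), where θ₁, θ₂ are the angles from the perpendicular to each end.
The perpendicular from the point meets the wire at its midpoint, so each end is L/2 = 0.0145 m away along the wire.
sinθ₁ = 0.0145/√(0.0145²+0.0192²) = 0.6027; sinθ₂ = 0.0145/√(0.0145²+0.0192²) = 0.6027.
B = (4π×10⁻⁷ × 0.759) / (4π × 0.0192) × (0.6027 + 0.6027) = 4.76×10⁻⁶ T.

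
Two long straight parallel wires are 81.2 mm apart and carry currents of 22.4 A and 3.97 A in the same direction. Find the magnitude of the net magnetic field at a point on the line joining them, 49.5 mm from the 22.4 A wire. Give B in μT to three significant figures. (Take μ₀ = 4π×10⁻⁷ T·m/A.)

B ≈ 65.5 μT

Each long wire gives B = μ₀I/(2πd). Distances are d₁ = 0.0495 m and d₂ = 0.0317 m.
B₁ = 9.05×10⁻⁵ T, B₂ = 2.50×10⁻⁵ T.
Between parallel currents the two contributions point in opposite directions, so they subtract. B = |B₁ − B₂| = |9.05×10⁻⁵ − 2.50×10⁻⁵| = 6.55×10⁻⁵ T.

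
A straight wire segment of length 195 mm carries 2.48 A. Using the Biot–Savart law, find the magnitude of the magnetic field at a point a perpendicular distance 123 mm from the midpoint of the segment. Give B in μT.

For a finite straight segment, B = (μ₀I/4πd)(sinθ₁ + sinθ₂), where θ₁, θ₂ are the angles from the perpendicular to each end.
The perpendicular from the point meets the wire at its midpoint, so each end is L/2 = 0.0975 m away along the wire.
sinθ₁ = 0.0975/√(0.0975²+0.123²) = 0.6212; sinθ₂ = 0.0975/√(0.0975²+0.123²) = 0.6212.
B = (4π×10⁻⁷ × 2.48) / (4π × 0.123) × (0.6212 + 0.6212) = 2.50×10⁻⁶ T.

B ≈ 2.50 μT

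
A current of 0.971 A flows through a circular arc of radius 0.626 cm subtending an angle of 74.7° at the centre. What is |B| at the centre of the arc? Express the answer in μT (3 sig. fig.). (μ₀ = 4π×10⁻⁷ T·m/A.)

The Biot–Savart field of a circular arc at its centre is B = μ₀Iφ/(4πR), with φ = 1.304 rad.
B = (4π×10⁻⁷ × 0.971 × 1.304) / (4π × 0.00626) = 2.02×10⁻⁵ T.

B ≈ 20.2 μT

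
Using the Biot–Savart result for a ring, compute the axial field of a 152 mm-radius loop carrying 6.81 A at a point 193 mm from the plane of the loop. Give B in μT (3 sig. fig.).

B ≈ 6.67 μT

On the axis of a circular loop, B = μ₀IR² / [2(R²+z²)^(3/2)].
R² + z² = (0.152)² + (0.193)² = 0.06035 m², and (R²+z²)^(3/2) = 1.48×10⁻² m³.
B = (4π×10⁻⁷ × 6.81 × 0.0231) / (2 × 1.48×10⁻²) = 6.67×10⁻⁶ T.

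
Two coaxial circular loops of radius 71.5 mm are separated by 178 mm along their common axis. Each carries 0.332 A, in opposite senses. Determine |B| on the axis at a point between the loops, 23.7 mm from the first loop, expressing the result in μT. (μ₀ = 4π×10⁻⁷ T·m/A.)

B ≈ 2.28 μT

Each loop contributes B = μ₀IR²/[2(R²+z²)^(3/2)] on the axis, with z measured from that loop.
Loop 1 (z = 0.0237 m): B₁ = 2.50×10⁻⁶ T. Loop 2 (z = 0.1543 m): B₂ = 2.17×10⁻⁷ T.
The fields oppose: B = |B₁ − B₂| = 2.28×10⁻⁶ T.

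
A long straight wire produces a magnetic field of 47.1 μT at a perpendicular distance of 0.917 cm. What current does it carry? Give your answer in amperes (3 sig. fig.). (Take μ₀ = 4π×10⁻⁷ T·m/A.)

I ≈ 2.16 A

For a long straight wire B = μ₀I/(2πd), so I = 2πdB/μ₀.
I = 2π × 0.00917 × 4.71×10⁻⁵ / (4π×10⁻⁷) = 2.16 A.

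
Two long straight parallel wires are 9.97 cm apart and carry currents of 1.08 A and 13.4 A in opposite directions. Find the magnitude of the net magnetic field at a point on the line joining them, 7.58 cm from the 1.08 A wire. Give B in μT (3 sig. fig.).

B ≈ 115 μT

Each long wire gives B = μ₀I/(2πd). Distances are d₁ = 0.0758 m and d₂ = 0.0239 m.
B₁ = 2.85×10⁻⁶ T, B₂ = 1.12×10⁻⁴ T.
Between antiparallel currents both contributions point the same way, so they add. B = B₁ + B₂ = 2.85×10⁻⁶ + 1.12×10⁻⁴ = 1.15×10⁻⁴ T.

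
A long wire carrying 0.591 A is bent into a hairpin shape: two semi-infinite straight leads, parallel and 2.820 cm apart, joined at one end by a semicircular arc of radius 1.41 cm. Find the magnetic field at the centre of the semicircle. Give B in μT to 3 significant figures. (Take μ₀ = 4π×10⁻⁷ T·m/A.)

B ≈ 21.6 μT

The semicircular arc contributes B_arc = μ₀I·π/(4πR) = μ₀I/(4R) = 1.32×10⁻⁵ T.
Each semi-infinite lead is at perpendicular distance R = 0.0141 m from the centre, with the perpendicular foot at its near end, so it contributes μ₀I/(4πR); both point the same way, together 8.38×10⁻⁶ T.
Arc and leads all point the same direction: B = 1.32×10⁻⁵ + 8.38×10⁻⁶ = 2.16×10⁻⁵ T.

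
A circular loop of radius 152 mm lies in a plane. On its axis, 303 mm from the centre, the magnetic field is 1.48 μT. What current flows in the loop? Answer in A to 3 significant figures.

I ≈ 3.97 A

On the axis of a loop, B = μ₀IR²/[2(R²+z²)^(3/2)], so I = 2B(R²+z²)^(3/2)/(μ₀R²).
R² + z² = 0.0231 + 0.09181 = 0.1149 m²; raised to 3/2 gives 3.90×10⁻² m³.
I = 2 × 1.48×10⁻⁶ × 3.90×10⁻² / (1.26×10⁻⁶ × 0.0231) = 3.97 A.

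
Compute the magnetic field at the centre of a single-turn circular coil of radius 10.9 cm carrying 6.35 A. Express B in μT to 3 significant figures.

B ≈ 36.6 μT

At the centre of a circular loop the Biot–Savart law gives B = μ₀I/(2R).
B = (4π×10⁻⁷ × 6.35) / (2 × 0.109) = 3.66×10⁻⁵ T.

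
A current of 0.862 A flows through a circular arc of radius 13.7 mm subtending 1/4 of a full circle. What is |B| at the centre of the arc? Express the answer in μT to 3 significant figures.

B ≈ 9.88 μT

The Biot–Savart field of a circular arc at its centre is B = μ₀Iφ/(4πR), with φ = 1.571 rad.
B = (4π×10⁻⁷ × 0.862 × 1.571) / (4π × 0.0137) = 9.88×10⁻⁶ T.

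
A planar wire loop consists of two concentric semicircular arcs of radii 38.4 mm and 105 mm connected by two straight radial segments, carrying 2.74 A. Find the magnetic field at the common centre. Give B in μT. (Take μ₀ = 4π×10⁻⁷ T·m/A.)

The radial connectors point toward the centre, so dl × r̂ = 0 and they contribute nothing.
Each semicircle gives μ₀I/(4R): inner arc 2.24×10⁻⁵ T, outer arc 8.20×10⁻⁶ T.
The two arcs carry current in opposite angular senses, so their fields oppose: B = |2.24×10⁻⁵ − 8.20×10⁻⁶| = 1.42×10⁻⁵ T.

B ≈ 14.2 μT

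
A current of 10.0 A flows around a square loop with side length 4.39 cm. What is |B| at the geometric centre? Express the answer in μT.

Each side is a finite straight segment at perpendicular distance d = a/(2 tan(π/4)) = 0.02195 m from the centre, with end-angles ±π/4.
One side contributes B₁ = (μ₀I/4πd)·2 sin(π/4) = 6.44×10⁻⁵ T.
All 4 sides add in the same direction: B = 4 × 6.44×10⁻⁵ = 2.58×10⁻⁴ T.

B ≈ 258 μT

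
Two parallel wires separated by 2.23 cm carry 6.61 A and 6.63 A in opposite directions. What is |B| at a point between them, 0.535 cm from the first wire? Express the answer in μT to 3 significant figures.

B ≈ 325 μT

Each long wire gives B = μ₀I/(2πd). Distances are d₁ = 0.00535 m and d₂ = 0.01695 m.
B₁ = 2.47×10⁻⁴ T, B₂ = 7.82×10⁻⁵ T.
Between antiparallel currents both contributions point the same way, so they add. B = B₁ + B₂ = 2.47×10⁻⁴ + 7.82×10⁻⁵ = 3.25×10⁻⁴ T.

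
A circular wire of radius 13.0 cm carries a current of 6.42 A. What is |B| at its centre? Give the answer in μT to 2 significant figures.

At the centre of a circular loop the Biot–Savart law gives B = μ₀I/(2R).
B = (4π×10⁻⁷ × 6.42) / (2 × 0.13) = 3.10×10⁻⁵ T.

B ≈ 31 μT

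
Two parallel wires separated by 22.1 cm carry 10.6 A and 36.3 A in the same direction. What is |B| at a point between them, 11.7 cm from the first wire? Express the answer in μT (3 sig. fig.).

B ≈ 51.7 μT

Each long wire gives B = μ₀I/(2πd). Distances are d₁ = 0.117 m and d₂ = 0.104 m.
B₁ = 1.81×10⁻⁵ T, B₂ = 6.98×10⁻⁵ T.
Between parallel currents the two contributions point in opposite directions, so they subtract. B = |B₁ − B₂| = |1.81×10⁻⁵ − 6.98×10⁻⁵| = 5.17×10⁻⁵ T.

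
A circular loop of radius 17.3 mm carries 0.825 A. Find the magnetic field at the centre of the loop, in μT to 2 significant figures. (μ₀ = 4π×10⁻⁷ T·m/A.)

At the centre of a circular loop the Biot–Savart law gives B = μ₀I/(2R).
B = (4π×10⁻⁷ × 0.825) / (2 × 0.0173) = 3.00×10⁻⁵ T.

B ≈ 30 μT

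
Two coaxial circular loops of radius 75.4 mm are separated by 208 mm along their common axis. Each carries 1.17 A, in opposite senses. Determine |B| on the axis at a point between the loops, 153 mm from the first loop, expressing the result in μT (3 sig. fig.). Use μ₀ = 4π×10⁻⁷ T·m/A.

B ≈ 4.30 μT

Each loop contributes B = μ₀IR²/[2(R²+z²)^(3/2)] on the axis, with z measured from that loop.
Loop 1 (z = 0.153 m): B₁ = 8.42×10⁻⁷ T. Loop 2 (z = 0.055 m): B₂ = 5.14×10⁻⁶ T.
The fields oppose: B = |B₁ − B₂| = 4.30×10⁻⁶ T.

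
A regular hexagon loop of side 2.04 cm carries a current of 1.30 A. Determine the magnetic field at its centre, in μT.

Each side is a finite straight segment at perpendicular distance d = a/(2 tan(π/6)) = 0.01767 m from the centre, with end-angles ±π/6.
One side contributes B₁ = (μ₀I/4πd)·2 sin(π/6) = 7.36×10⁻⁶ T.
All 6 sides add in the same direction: B = 6 × 7.36×10⁻⁶ = 4.42×10⁻⁵ T.

B ≈ 44.2 μT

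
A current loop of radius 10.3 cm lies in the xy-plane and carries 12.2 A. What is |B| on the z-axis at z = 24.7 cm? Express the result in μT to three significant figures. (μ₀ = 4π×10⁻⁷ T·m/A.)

B ≈ 4.24 μT

On the axis of a circular loop, B = μ₀IR² / [2(R²+z²)^(3/2)].
R² + z² = (0.103)² + (0.247)² = 0.07162 m², and (R²+z²)^(3/2) = 1.92×10⁻² m³.
B = (4π×10⁻⁷ × 12.2 × 0.01061) / (2 × 1.92×10⁻²) = 4.24×10⁻⁶ T.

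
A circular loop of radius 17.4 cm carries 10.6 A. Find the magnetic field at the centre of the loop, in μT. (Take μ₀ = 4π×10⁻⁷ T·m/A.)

At the centre of a circular loop the Biot–Savart law gives B = μ₀I/(2R).
B = (4π×10⁻⁷ × 10.6) / (2 × 0.174) = 3.83×10⁻⁵ T.

B ≈ 38.3 μT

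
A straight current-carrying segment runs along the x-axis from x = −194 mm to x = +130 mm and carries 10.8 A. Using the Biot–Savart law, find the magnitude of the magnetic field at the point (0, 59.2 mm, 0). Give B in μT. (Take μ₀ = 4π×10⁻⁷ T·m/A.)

B ≈ 34.1 μT

For a finite straight segment, B = (μ₀I/4πd)(sinθ₁ + sinθ₂), where θ₁, θ₂ are the angles from the perpendicular to each end.
The perpendicular distance is d = 0.0592 m; the end-offsets along the wire are a = 0.194 m and b = 0.13 m.
sinθ₁ = 0.194/√(0.194²+0.0592²) = 0.9565; sinθ₂ = 0.13/√(0.13²+0.0592²) = 0.9101.
B = (4π×10⁻⁷ × 10.8) / (4π × 0.0592) × (0.9565 + 0.9101) = 3.41×10⁻⁵ T.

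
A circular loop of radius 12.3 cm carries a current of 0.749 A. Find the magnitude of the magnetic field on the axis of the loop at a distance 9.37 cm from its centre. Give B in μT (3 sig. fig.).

B ≈ 1.93 μT

On the axis of a circular loop, B = μ₀IR² / [2(R²+z²)^(3/2)].
R² + z² = (0.123)² + (0.0937)² = 0.02391 m², and (R²+z²)^(3/2) = 3.70×10⁻³ m³.
B = (4π×10⁻⁷ × 0.749 × 0.01513) / (2 × 3.70×10⁻³) = 1.93×10⁻⁶ T.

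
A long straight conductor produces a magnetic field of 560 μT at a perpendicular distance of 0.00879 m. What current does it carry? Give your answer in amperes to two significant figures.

For a long straight wire B = μ₀I/(2πd), so I = 2πdB/μ₀.
I = 2π × 0.00879 × 5.60×10⁻⁴ / (4π×10⁻⁷) = 24.6 A.

I ≈ 25 A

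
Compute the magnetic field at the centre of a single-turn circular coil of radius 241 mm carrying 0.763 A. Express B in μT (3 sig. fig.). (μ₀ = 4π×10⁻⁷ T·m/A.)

B ≈ 1.99 μT

At the centre of a circular loop the Biot–Savart law gives B = μ₀I/(2R).
B = (4π×10⁻⁷ × 0.763) / (2 × 0.241) = 1.99×10⁻⁶ T.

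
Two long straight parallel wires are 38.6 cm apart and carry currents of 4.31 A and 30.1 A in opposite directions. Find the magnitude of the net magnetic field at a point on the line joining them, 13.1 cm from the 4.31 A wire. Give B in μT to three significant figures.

Each long wire gives B = μ₀I/(2πd). Distances are d₁ = 0.131 m and d₂ = 0.255 m.
B₁ = 6.58×10⁻⁶ T, B₂ = 2.36×10⁻⁵ T.
Between antiparallel currents both contributions point the same way, so they add. B = B₁ + B₂ = 6.58×10⁻⁶ + 2.36×10⁻⁵ = 3.02×10⁻⁵ T.

B ≈ 30.2 μT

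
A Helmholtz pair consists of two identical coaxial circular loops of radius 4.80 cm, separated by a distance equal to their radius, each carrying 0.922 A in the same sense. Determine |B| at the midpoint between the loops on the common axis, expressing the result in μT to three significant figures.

B ≈ 17.3 μT

Each loop contributes B = μ₀IR²/[2(R²+z²)^(3/2)] on the axis, with z measured from that loop.
Loop 1 (z = 0.024 m): B₁ = 8.64×10⁻⁶ T. Loop 2 (z = 0.024 m): B₂ = 8.64×10⁻⁶ T.
The fields add: B = B₁ + B₂ = 1.73×10⁻⁵ T.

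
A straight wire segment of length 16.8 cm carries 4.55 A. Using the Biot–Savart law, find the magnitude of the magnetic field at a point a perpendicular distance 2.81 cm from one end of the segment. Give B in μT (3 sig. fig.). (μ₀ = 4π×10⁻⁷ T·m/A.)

For a finite straight segment, B = (μ₀I/4πd)(sinθ₁ + sinθ₂), where θ₁, θ₂ are the angles from the perpendicular to each end.
The perpendicular foot is at one end, so the two end-offsets along the wire are 0 and L = 0.168 m.
sinθ₁ = 0/√(0²+0.0281²) = 0.0000; sinθ₂ = 0.168/√(0.168²+0.0281²) = 0.9863.
B = (4π×10⁻⁷ × 4.55) / (4π × 0.0281) × (0.0000 + 0.9863) = 1.60×10⁻⁵ T.

B ≈ 16.0 μT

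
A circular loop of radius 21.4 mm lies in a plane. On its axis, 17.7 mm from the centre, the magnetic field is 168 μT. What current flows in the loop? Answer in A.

On the axis of a loop, B = μ₀IR²/[2(R²+z²)^(3/2)], so I = 2B(R²+z²)^(3/2)/(μ₀R²).
R² + z² = 0.000458 + 0.0003133 = 0.0007713 m²; raised to 3/2 gives 2.14×10⁻⁵ m³.
I = 2 × 1.68×10⁻⁴ × 2.14×10⁻⁵ / (1.26×10⁻⁶ × 0.000458) = 12.5 A.

I ≈ 12.5 A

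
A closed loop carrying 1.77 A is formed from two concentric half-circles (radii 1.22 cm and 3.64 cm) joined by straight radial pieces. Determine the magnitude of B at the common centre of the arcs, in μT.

B ≈ 30.3 μT

The radial connectors point toward the centre, so dl × r̂ = 0 and they contribute nothing.
Each semicircle gives μ₀I/(4R): inner arc 4.56×10⁻⁵ T, outer arc 1.53×10⁻⁵ T.
The two arcs carry current in opposite angular senses, so their fields oppose: B = |4.56×10⁻⁵ − 1.53×10⁻⁵| = 3.03×10⁻⁵ T.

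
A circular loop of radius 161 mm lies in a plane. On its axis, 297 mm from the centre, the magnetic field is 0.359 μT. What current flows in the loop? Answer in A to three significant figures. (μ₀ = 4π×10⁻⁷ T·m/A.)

I ≈ 0.850 A

On the axis of a loop, B = μ₀IR²/[2(R²+z²)^(3/2)], so I = 2B(R²+z²)^(3/2)/(μ₀R²).
R² + z² = 0.02592 + 0.08821 = 0.1141 m²; raised to 3/2 gives 3.86×10⁻² m³.
I = 2 × 3.59×10⁻⁷ × 3.86×10⁻² / (1.26×10⁻⁶ × 0.02592) = 0.850 A.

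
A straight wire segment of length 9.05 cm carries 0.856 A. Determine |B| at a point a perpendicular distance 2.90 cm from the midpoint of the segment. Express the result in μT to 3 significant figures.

B ≈ 4.97 μT

For a finite straight segment, B = (μ₀I/4πd)(sinθ₁ + sinθ₂), where θ₁, θ₂ are the angles from the perpendicular to each end.
The perpendicular from the point meets the wire at its midpoint, so each end is L/2 = 0.04525 m away along the wire.
sinθ₁ = 0.04525/√(0.04525²+0.029²) = 0.8419; sinθ₂ = 0.04525/√(0.04525²+0.029²) = 0.8419.
B = (4π×10⁻⁷ × 0.856) / (4π × 0.029) × (0.8419 + 0.8419) = 4.97×10⁻⁶ T.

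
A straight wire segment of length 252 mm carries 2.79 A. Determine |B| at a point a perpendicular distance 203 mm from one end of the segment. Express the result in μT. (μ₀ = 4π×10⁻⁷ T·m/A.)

B ≈ 1.07 μT

For a finite straight segment, B = (μ₀I/4πd)(sinθ₁ + sinθ₂), where θ₁, θ₂ are the angles from the perpendicular to each end.
The perpendicular foot is at one end, so the two end-offsets along the wire are 0 and L = 0.252 m.
sinθ₁ = 0/√(0²+0.203²) = 0.0000; sinθ₂ = 0.252/√(0.252²+0.203²) = 0.7788.
B = (4π×10⁻⁷ × 2.79) / (4π × 0.203) × (0.0000 + 0.7788) = 1.07×10⁻⁶ T.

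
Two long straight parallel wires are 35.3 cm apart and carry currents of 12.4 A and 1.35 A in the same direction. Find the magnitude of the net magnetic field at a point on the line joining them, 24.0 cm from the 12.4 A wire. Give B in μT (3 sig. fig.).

B ≈ 7.94 μT

Each long wire gives B = μ₀I/(2πd). Distances are d₁ = 0.24 m and d₂ = 0.113 m.
B₁ = 1.03×10⁻⁵ T, B₂ = 2.39×10⁻⁶ T.
Between parallel currents the two contributions point in opposite directions, so they subtract. B = |B₁ − B₂| = |1.03×10⁻⁵ − 2.39×10⁻⁶| = 7.94×10⁻⁶ T.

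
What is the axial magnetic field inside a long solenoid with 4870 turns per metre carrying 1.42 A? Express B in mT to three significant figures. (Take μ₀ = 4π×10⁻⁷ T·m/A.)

Inside a long solenoid, B = μ₀nI with n = 4870 turns/m.
B = 4π×10⁻⁷ × 4870 × 1.42 = 8.69×10⁻³ T.

B ≈ 8.69 mT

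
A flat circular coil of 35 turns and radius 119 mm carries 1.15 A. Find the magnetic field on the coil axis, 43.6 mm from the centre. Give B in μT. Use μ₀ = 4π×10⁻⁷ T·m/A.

B ≈ 176 μT

For an N-turn flat coil, B = Nμ₀IR²/[2(R²+z²)^(3/2)] with R = 0.119 m, z = 0.0436 m.
B = 35 × 5.03×10⁻⁶ T = 1.76×10⁻⁴ T.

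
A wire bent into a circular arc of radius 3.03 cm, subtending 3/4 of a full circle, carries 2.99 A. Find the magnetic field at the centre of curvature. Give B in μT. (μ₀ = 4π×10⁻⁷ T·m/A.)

The Biot–Savart field of a circular arc at its centre is B = μ₀Iφ/(4πR), with φ = 4.712 rad.
B = (4π×10⁻⁷ × 2.99 × 4.712) / (4π × 0.0303) = 4.65×10⁻⁵ T.

B ≈ 46.5 μT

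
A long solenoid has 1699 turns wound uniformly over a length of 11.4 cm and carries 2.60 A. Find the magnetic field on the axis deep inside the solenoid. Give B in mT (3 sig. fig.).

Inside a long solenoid, B = μ₀nI with n = 1.490×10⁴ turns/m.
B = 4π×10⁻⁷ × 1.490×10⁴ × 2.60 = 4.87×10⁻² T.

B ≈ 48.7 mT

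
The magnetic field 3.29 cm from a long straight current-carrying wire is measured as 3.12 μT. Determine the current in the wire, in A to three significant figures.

I ≈ 0.513 A

For a long straight wire B = μ₀I/(2πd), so I = 2πdB/μ₀.
I = 2π × 0.0329 × 3.12×10⁻⁶ / (4π×10⁻⁷) = 0.513 A.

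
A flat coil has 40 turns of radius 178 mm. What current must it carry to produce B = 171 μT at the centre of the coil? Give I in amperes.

For an N-turn coil, B = Nμ₀I/(2R) with R = 0.178 m, so I = 2RB/(Nμ₀) = 2 × 0.178 × 1.71×10⁻⁴ / (40 × 4π×10⁻⁷) = 1.21 A.

I ≈ 1.21 A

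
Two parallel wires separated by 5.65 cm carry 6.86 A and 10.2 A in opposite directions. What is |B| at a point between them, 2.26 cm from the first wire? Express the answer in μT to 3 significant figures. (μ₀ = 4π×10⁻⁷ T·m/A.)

B ≈ 121 μT

Each long wire gives B = μ₀I/(2πd). Distances are d₁ = 0.0226 m and d₂ = 0.0339 m.
B₁ = 6.07×10⁻⁵ T, B₂ = 6.02×10⁻⁵ T.
Between antiparallel currents both contributions point the same way, so they add. B = B₁ + B₂ = 6.07×10⁻⁵ + 6.02×10⁻⁵ = 1.21×10⁻⁴ T.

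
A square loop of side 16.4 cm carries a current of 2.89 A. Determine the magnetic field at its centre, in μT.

B ≈ 19.9 μT

Each side is a finite straight segment at perpendicular distance d = a/(2 tan(π/4)) = 0.082 m from the centre, with end-angles ±π/4.
One side contributes B₁ = (μ₀I/4πd)·2 sin(π/4) = 4.98×10⁻⁶ T.
All 4 sides add in the same direction: B = 4 × 4.98×10⁻⁶ = 1.99×10⁻⁵ T.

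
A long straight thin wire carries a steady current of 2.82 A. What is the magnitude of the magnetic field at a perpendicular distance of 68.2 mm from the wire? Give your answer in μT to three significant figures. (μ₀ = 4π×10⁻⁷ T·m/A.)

For an infinitely long straight wire, B = μ₀I/(2πd).
B = (4π×10⁻⁷ × 2.82) / (2π × 0.0682) = 8.27×10⁻⁶ T.

B ≈ 8.27 μT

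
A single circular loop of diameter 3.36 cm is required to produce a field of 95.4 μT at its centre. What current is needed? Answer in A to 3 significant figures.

I ≈ 2.55 A

At the centre of a circular loop B = μ₀I/(2R), so I = 2RB/μ₀.
With R = 0.0168 m, I = 2 × 0.0168 × 9.54×10⁻⁵ / (4π×10⁻⁷) = 2.55 A.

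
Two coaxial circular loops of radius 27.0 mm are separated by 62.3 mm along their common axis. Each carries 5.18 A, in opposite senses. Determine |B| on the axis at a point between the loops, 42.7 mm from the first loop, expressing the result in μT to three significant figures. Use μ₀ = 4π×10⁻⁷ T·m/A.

B ≈ 45.5 μT

Each loop contributes B = μ₀IR²/[2(R²+z²)^(3/2)] on the axis, with z measured from that loop.
Loop 1 (z = 0.0427 m): B₁ = 1.84×10⁻⁵ T. Loop 2 (z = 0.0196 m): B₂ = 6.39×10⁻⁵ T.
The fields oppose: B = |B₁ − B₂| = 4.55×10⁻⁵ T.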